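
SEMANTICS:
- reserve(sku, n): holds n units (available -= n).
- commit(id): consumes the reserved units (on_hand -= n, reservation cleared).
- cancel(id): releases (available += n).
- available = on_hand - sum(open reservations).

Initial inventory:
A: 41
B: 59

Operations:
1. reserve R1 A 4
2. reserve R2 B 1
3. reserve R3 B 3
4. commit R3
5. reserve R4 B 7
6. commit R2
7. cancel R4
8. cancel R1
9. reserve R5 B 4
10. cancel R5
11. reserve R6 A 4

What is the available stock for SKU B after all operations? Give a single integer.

Answer: 55

Derivation:
Step 1: reserve R1 A 4 -> on_hand[A=41 B=59] avail[A=37 B=59] open={R1}
Step 2: reserve R2 B 1 -> on_hand[A=41 B=59] avail[A=37 B=58] open={R1,R2}
Step 3: reserve R3 B 3 -> on_hand[A=41 B=59] avail[A=37 B=55] open={R1,R2,R3}
Step 4: commit R3 -> on_hand[A=41 B=56] avail[A=37 B=55] open={R1,R2}
Step 5: reserve R4 B 7 -> on_hand[A=41 B=56] avail[A=37 B=48] open={R1,R2,R4}
Step 6: commit R2 -> on_hand[A=41 B=55] avail[A=37 B=48] open={R1,R4}
Step 7: cancel R4 -> on_hand[A=41 B=55] avail[A=37 B=55] open={R1}
Step 8: cancel R1 -> on_hand[A=41 B=55] avail[A=41 B=55] open={}
Step 9: reserve R5 B 4 -> on_hand[A=41 B=55] avail[A=41 B=51] open={R5}
Step 10: cancel R5 -> on_hand[A=41 B=55] avail[A=41 B=55] open={}
Step 11: reserve R6 A 4 -> on_hand[A=41 B=55] avail[A=37 B=55] open={R6}
Final available[B] = 55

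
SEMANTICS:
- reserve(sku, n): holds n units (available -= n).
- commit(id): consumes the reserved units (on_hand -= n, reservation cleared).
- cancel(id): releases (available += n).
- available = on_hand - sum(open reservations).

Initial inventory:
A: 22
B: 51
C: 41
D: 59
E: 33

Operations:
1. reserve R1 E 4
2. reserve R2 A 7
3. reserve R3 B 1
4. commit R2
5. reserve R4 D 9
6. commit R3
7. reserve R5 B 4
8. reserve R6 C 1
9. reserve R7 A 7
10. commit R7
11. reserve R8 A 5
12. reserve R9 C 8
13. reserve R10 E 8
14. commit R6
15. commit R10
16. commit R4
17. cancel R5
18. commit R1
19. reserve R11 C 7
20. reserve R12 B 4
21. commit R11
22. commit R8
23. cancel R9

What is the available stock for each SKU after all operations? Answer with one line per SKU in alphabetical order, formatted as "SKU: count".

Answer: A: 3
B: 46
C: 33
D: 50
E: 21

Derivation:
Step 1: reserve R1 E 4 -> on_hand[A=22 B=51 C=41 D=59 E=33] avail[A=22 B=51 C=41 D=59 E=29] open={R1}
Step 2: reserve R2 A 7 -> on_hand[A=22 B=51 C=41 D=59 E=33] avail[A=15 B=51 C=41 D=59 E=29] open={R1,R2}
Step 3: reserve R3 B 1 -> on_hand[A=22 B=51 C=41 D=59 E=33] avail[A=15 B=50 C=41 D=59 E=29] open={R1,R2,R3}
Step 4: commit R2 -> on_hand[A=15 B=51 C=41 D=59 E=33] avail[A=15 B=50 C=41 D=59 E=29] open={R1,R3}
Step 5: reserve R4 D 9 -> on_hand[A=15 B=51 C=41 D=59 E=33] avail[A=15 B=50 C=41 D=50 E=29] open={R1,R3,R4}
Step 6: commit R3 -> on_hand[A=15 B=50 C=41 D=59 E=33] avail[A=15 B=50 C=41 D=50 E=29] open={R1,R4}
Step 7: reserve R5 B 4 -> on_hand[A=15 B=50 C=41 D=59 E=33] avail[A=15 B=46 C=41 D=50 E=29] open={R1,R4,R5}
Step 8: reserve R6 C 1 -> on_hand[A=15 B=50 C=41 D=59 E=33] avail[A=15 B=46 C=40 D=50 E=29] open={R1,R4,R5,R6}
Step 9: reserve R7 A 7 -> on_hand[A=15 B=50 C=41 D=59 E=33] avail[A=8 B=46 C=40 D=50 E=29] open={R1,R4,R5,R6,R7}
Step 10: commit R7 -> on_hand[A=8 B=50 C=41 D=59 E=33] avail[A=8 B=46 C=40 D=50 E=29] open={R1,R4,R5,R6}
Step 11: reserve R8 A 5 -> on_hand[A=8 B=50 C=41 D=59 E=33] avail[A=3 B=46 C=40 D=50 E=29] open={R1,R4,R5,R6,R8}
Step 12: reserve R9 C 8 -> on_hand[A=8 B=50 C=41 D=59 E=33] avail[A=3 B=46 C=32 D=50 E=29] open={R1,R4,R5,R6,R8,R9}
Step 13: reserve R10 E 8 -> on_hand[A=8 B=50 C=41 D=59 E=33] avail[A=3 B=46 C=32 D=50 E=21] open={R1,R10,R4,R5,R6,R8,R9}
Step 14: commit R6 -> on_hand[A=8 B=50 C=40 D=59 E=33] avail[A=3 B=46 C=32 D=50 E=21] open={R1,R10,R4,R5,R8,R9}
Step 15: commit R10 -> on_hand[A=8 B=50 C=40 D=59 E=25] avail[A=3 B=46 C=32 D=50 E=21] open={R1,R4,R5,R8,R9}
Step 16: commit R4 -> on_hand[A=8 B=50 C=40 D=50 E=25] avail[A=3 B=46 C=32 D=50 E=21] open={R1,R5,R8,R9}
Step 17: cancel R5 -> on_hand[A=8 B=50 C=40 D=50 E=25] avail[A=3 B=50 C=32 D=50 E=21] open={R1,R8,R9}
Step 18: commit R1 -> on_hand[A=8 B=50 C=40 D=50 E=21] avail[A=3 B=50 C=32 D=50 E=21] open={R8,R9}
Step 19: reserve R11 C 7 -> on_hand[A=8 B=50 C=40 D=50 E=21] avail[A=3 B=50 C=25 D=50 E=21] open={R11,R8,R9}
Step 20: reserve R12 B 4 -> on_hand[A=8 B=50 C=40 D=50 E=21] avail[A=3 B=46 C=25 D=50 E=21] open={R11,R12,R8,R9}
Step 21: commit R11 -> on_hand[A=8 B=50 C=33 D=50 E=21] avail[A=3 B=46 C=25 D=50 E=21] open={R12,R8,R9}
Step 22: commit R8 -> on_hand[A=3 B=50 C=33 D=50 E=21] avail[A=3 B=46 C=25 D=50 E=21] open={R12,R9}
Step 23: cancel R9 -> on_hand[A=3 B=50 C=33 D=50 E=21] avail[A=3 B=46 C=33 D=50 E=21] open={R12}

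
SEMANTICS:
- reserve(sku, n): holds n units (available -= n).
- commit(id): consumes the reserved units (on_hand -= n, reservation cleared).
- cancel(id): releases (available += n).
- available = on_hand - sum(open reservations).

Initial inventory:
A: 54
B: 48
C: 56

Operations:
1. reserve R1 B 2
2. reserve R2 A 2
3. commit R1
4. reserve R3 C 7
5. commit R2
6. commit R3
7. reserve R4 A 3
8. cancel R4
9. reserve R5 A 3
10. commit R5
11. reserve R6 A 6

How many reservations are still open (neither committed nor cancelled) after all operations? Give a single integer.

Step 1: reserve R1 B 2 -> on_hand[A=54 B=48 C=56] avail[A=54 B=46 C=56] open={R1}
Step 2: reserve R2 A 2 -> on_hand[A=54 B=48 C=56] avail[A=52 B=46 C=56] open={R1,R2}
Step 3: commit R1 -> on_hand[A=54 B=46 C=56] avail[A=52 B=46 C=56] open={R2}
Step 4: reserve R3 C 7 -> on_hand[A=54 B=46 C=56] avail[A=52 B=46 C=49] open={R2,R3}
Step 5: commit R2 -> on_hand[A=52 B=46 C=56] avail[A=52 B=46 C=49] open={R3}
Step 6: commit R3 -> on_hand[A=52 B=46 C=49] avail[A=52 B=46 C=49] open={}
Step 7: reserve R4 A 3 -> on_hand[A=52 B=46 C=49] avail[A=49 B=46 C=49] open={R4}
Step 8: cancel R4 -> on_hand[A=52 B=46 C=49] avail[A=52 B=46 C=49] open={}
Step 9: reserve R5 A 3 -> on_hand[A=52 B=46 C=49] avail[A=49 B=46 C=49] open={R5}
Step 10: commit R5 -> on_hand[A=49 B=46 C=49] avail[A=49 B=46 C=49] open={}
Step 11: reserve R6 A 6 -> on_hand[A=49 B=46 C=49] avail[A=43 B=46 C=49] open={R6}
Open reservations: ['R6'] -> 1

Answer: 1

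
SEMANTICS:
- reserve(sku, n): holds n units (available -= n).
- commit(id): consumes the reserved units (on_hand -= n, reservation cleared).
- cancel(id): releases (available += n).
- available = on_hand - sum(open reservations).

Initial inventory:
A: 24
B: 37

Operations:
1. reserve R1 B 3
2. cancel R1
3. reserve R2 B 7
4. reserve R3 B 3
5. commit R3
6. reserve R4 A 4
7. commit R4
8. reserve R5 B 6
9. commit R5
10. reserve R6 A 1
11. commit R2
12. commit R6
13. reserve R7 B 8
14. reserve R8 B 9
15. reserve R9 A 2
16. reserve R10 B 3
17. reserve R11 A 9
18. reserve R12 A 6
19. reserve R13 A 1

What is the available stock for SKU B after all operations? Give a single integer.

Step 1: reserve R1 B 3 -> on_hand[A=24 B=37] avail[A=24 B=34] open={R1}
Step 2: cancel R1 -> on_hand[A=24 B=37] avail[A=24 B=37] open={}
Step 3: reserve R2 B 7 -> on_hand[A=24 B=37] avail[A=24 B=30] open={R2}
Step 4: reserve R3 B 3 -> on_hand[A=24 B=37] avail[A=24 B=27] open={R2,R3}
Step 5: commit R3 -> on_hand[A=24 B=34] avail[A=24 B=27] open={R2}
Step 6: reserve R4 A 4 -> on_hand[A=24 B=34] avail[A=20 B=27] open={R2,R4}
Step 7: commit R4 -> on_hand[A=20 B=34] avail[A=20 B=27] open={R2}
Step 8: reserve R5 B 6 -> on_hand[A=20 B=34] avail[A=20 B=21] open={R2,R5}
Step 9: commit R5 -> on_hand[A=20 B=28] avail[A=20 B=21] open={R2}
Step 10: reserve R6 A 1 -> on_hand[A=20 B=28] avail[A=19 B=21] open={R2,R6}
Step 11: commit R2 -> on_hand[A=20 B=21] avail[A=19 B=21] open={R6}
Step 12: commit R6 -> on_hand[A=19 B=21] avail[A=19 B=21] open={}
Step 13: reserve R7 B 8 -> on_hand[A=19 B=21] avail[A=19 B=13] open={R7}
Step 14: reserve R8 B 9 -> on_hand[A=19 B=21] avail[A=19 B=4] open={R7,R8}
Step 15: reserve R9 A 2 -> on_hand[A=19 B=21] avail[A=17 B=4] open={R7,R8,R9}
Step 16: reserve R10 B 3 -> on_hand[A=19 B=21] avail[A=17 B=1] open={R10,R7,R8,R9}
Step 17: reserve R11 A 9 -> on_hand[A=19 B=21] avail[A=8 B=1] open={R10,R11,R7,R8,R9}
Step 18: reserve R12 A 6 -> on_hand[A=19 B=21] avail[A=2 B=1] open={R10,R11,R12,R7,R8,R9}
Step 19: reserve R13 A 1 -> on_hand[A=19 B=21] avail[A=1 B=1] open={R10,R11,R12,R13,R7,R8,R9}
Final available[B] = 1

Answer: 1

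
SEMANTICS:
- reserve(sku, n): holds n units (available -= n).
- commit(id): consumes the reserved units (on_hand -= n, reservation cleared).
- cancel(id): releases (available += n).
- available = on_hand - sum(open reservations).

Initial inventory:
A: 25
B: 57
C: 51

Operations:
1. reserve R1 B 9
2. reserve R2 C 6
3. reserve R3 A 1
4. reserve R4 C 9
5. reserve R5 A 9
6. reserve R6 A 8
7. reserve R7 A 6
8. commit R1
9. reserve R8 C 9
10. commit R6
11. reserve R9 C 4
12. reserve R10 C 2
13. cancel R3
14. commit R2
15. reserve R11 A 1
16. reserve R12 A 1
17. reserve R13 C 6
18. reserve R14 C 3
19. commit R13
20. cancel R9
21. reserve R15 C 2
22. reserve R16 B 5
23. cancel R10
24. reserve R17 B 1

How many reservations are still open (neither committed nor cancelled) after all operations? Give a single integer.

Step 1: reserve R1 B 9 -> on_hand[A=25 B=57 C=51] avail[A=25 B=48 C=51] open={R1}
Step 2: reserve R2 C 6 -> on_hand[A=25 B=57 C=51] avail[A=25 B=48 C=45] open={R1,R2}
Step 3: reserve R3 A 1 -> on_hand[A=25 B=57 C=51] avail[A=24 B=48 C=45] open={R1,R2,R3}
Step 4: reserve R4 C 9 -> on_hand[A=25 B=57 C=51] avail[A=24 B=48 C=36] open={R1,R2,R3,R4}
Step 5: reserve R5 A 9 -> on_hand[A=25 B=57 C=51] avail[A=15 B=48 C=36] open={R1,R2,R3,R4,R5}
Step 6: reserve R6 A 8 -> on_hand[A=25 B=57 C=51] avail[A=7 B=48 C=36] open={R1,R2,R3,R4,R5,R6}
Step 7: reserve R7 A 6 -> on_hand[A=25 B=57 C=51] avail[A=1 B=48 C=36] open={R1,R2,R3,R4,R5,R6,R7}
Step 8: commit R1 -> on_hand[A=25 B=48 C=51] avail[A=1 B=48 C=36] open={R2,R3,R4,R5,R6,R7}
Step 9: reserve R8 C 9 -> on_hand[A=25 B=48 C=51] avail[A=1 B=48 C=27] open={R2,R3,R4,R5,R6,R7,R8}
Step 10: commit R6 -> on_hand[A=17 B=48 C=51] avail[A=1 B=48 C=27] open={R2,R3,R4,R5,R7,R8}
Step 11: reserve R9 C 4 -> on_hand[A=17 B=48 C=51] avail[A=1 B=48 C=23] open={R2,R3,R4,R5,R7,R8,R9}
Step 12: reserve R10 C 2 -> on_hand[A=17 B=48 C=51] avail[A=1 B=48 C=21] open={R10,R2,R3,R4,R5,R7,R8,R9}
Step 13: cancel R3 -> on_hand[A=17 B=48 C=51] avail[A=2 B=48 C=21] open={R10,R2,R4,R5,R7,R8,R9}
Step 14: commit R2 -> on_hand[A=17 B=48 C=45] avail[A=2 B=48 C=21] open={R10,R4,R5,R7,R8,R9}
Step 15: reserve R11 A 1 -> on_hand[A=17 B=48 C=45] avail[A=1 B=48 C=21] open={R10,R11,R4,R5,R7,R8,R9}
Step 16: reserve R12 A 1 -> on_hand[A=17 B=48 C=45] avail[A=0 B=48 C=21] open={R10,R11,R12,R4,R5,R7,R8,R9}
Step 17: reserve R13 C 6 -> on_hand[A=17 B=48 C=45] avail[A=0 B=48 C=15] open={R10,R11,R12,R13,R4,R5,R7,R8,R9}
Step 18: reserve R14 C 3 -> on_hand[A=17 B=48 C=45] avail[A=0 B=48 C=12] open={R10,R11,R12,R13,R14,R4,R5,R7,R8,R9}
Step 19: commit R13 -> on_hand[A=17 B=48 C=39] avail[A=0 B=48 C=12] open={R10,R11,R12,R14,R4,R5,R7,R8,R9}
Step 20: cancel R9 -> on_hand[A=17 B=48 C=39] avail[A=0 B=48 C=16] open={R10,R11,R12,R14,R4,R5,R7,R8}
Step 21: reserve R15 C 2 -> on_hand[A=17 B=48 C=39] avail[A=0 B=48 C=14] open={R10,R11,R12,R14,R15,R4,R5,R7,R8}
Step 22: reserve R16 B 5 -> on_hand[A=17 B=48 C=39] avail[A=0 B=43 C=14] open={R10,R11,R12,R14,R15,R16,R4,R5,R7,R8}
Step 23: cancel R10 -> on_hand[A=17 B=48 C=39] avail[A=0 B=43 C=16] open={R11,R12,R14,R15,R16,R4,R5,R7,R8}
Step 24: reserve R17 B 1 -> on_hand[A=17 B=48 C=39] avail[A=0 B=42 C=16] open={R11,R12,R14,R15,R16,R17,R4,R5,R7,R8}
Open reservations: ['R11', 'R12', 'R14', 'R15', 'R16', 'R17', 'R4', 'R5', 'R7', 'R8'] -> 10

Answer: 10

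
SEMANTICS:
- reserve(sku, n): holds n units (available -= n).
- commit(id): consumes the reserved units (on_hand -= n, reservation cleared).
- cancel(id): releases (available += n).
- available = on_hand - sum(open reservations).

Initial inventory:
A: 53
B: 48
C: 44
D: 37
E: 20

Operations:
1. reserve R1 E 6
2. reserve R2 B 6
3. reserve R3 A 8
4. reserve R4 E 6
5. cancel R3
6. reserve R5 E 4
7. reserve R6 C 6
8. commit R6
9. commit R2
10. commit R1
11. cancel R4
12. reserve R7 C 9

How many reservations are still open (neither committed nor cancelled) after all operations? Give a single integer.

Answer: 2

Derivation:
Step 1: reserve R1 E 6 -> on_hand[A=53 B=48 C=44 D=37 E=20] avail[A=53 B=48 C=44 D=37 E=14] open={R1}
Step 2: reserve R2 B 6 -> on_hand[A=53 B=48 C=44 D=37 E=20] avail[A=53 B=42 C=44 D=37 E=14] open={R1,R2}
Step 3: reserve R3 A 8 -> on_hand[A=53 B=48 C=44 D=37 E=20] avail[A=45 B=42 C=44 D=37 E=14] open={R1,R2,R3}
Step 4: reserve R4 E 6 -> on_hand[A=53 B=48 C=44 D=37 E=20] avail[A=45 B=42 C=44 D=37 E=8] open={R1,R2,R3,R4}
Step 5: cancel R3 -> on_hand[A=53 B=48 C=44 D=37 E=20] avail[A=53 B=42 C=44 D=37 E=8] open={R1,R2,R4}
Step 6: reserve R5 E 4 -> on_hand[A=53 B=48 C=44 D=37 E=20] avail[A=53 B=42 C=44 D=37 E=4] open={R1,R2,R4,R5}
Step 7: reserve R6 C 6 -> on_hand[A=53 B=48 C=44 D=37 E=20] avail[A=53 B=42 C=38 D=37 E=4] open={R1,R2,R4,R5,R6}
Step 8: commit R6 -> on_hand[A=53 B=48 C=38 D=37 E=20] avail[A=53 B=42 C=38 D=37 E=4] open={R1,R2,R4,R5}
Step 9: commit R2 -> on_hand[A=53 B=42 C=38 D=37 E=20] avail[A=53 B=42 C=38 D=37 E=4] open={R1,R4,R5}
Step 10: commit R1 -> on_hand[A=53 B=42 C=38 D=37 E=14] avail[A=53 B=42 C=38 D=37 E=4] open={R4,R5}
Step 11: cancel R4 -> on_hand[A=53 B=42 C=38 D=37 E=14] avail[A=53 B=42 C=38 D=37 E=10] open={R5}
Step 12: reserve R7 C 9 -> on_hand[A=53 B=42 C=38 D=37 E=14] avail[A=53 B=42 C=29 D=37 E=10] open={R5,R7}
Open reservations: ['R5', 'R7'] -> 2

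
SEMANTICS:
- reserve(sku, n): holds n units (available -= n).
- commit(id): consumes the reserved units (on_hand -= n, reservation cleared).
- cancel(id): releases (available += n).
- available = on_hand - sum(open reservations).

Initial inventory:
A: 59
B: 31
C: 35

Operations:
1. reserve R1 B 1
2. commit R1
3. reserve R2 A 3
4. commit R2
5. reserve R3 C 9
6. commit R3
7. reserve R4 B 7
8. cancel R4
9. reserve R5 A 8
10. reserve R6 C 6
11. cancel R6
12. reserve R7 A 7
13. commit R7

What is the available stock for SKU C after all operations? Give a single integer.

Answer: 26

Derivation:
Step 1: reserve R1 B 1 -> on_hand[A=59 B=31 C=35] avail[A=59 B=30 C=35] open={R1}
Step 2: commit R1 -> on_hand[A=59 B=30 C=35] avail[A=59 B=30 C=35] open={}
Step 3: reserve R2 A 3 -> on_hand[A=59 B=30 C=35] avail[A=56 B=30 C=35] open={R2}
Step 4: commit R2 -> on_hand[A=56 B=30 C=35] avail[A=56 B=30 C=35] open={}
Step 5: reserve R3 C 9 -> on_hand[A=56 B=30 C=35] avail[A=56 B=30 C=26] open={R3}
Step 6: commit R3 -> on_hand[A=56 B=30 C=26] avail[A=56 B=30 C=26] open={}
Step 7: reserve R4 B 7 -> on_hand[A=56 B=30 C=26] avail[A=56 B=23 C=26] open={R4}
Step 8: cancel R4 -> on_hand[A=56 B=30 C=26] avail[A=56 B=30 C=26] open={}
Step 9: reserve R5 A 8 -> on_hand[A=56 B=30 C=26] avail[A=48 B=30 C=26] open={R5}
Step 10: reserve R6 C 6 -> on_hand[A=56 B=30 C=26] avail[A=48 B=30 C=20] open={R5,R6}
Step 11: cancel R6 -> on_hand[A=56 B=30 C=26] avail[A=48 B=30 C=26] open={R5}
Step 12: reserve R7 A 7 -> on_hand[A=56 B=30 C=26] avail[A=41 B=30 C=26] open={R5,R7}
Step 13: commit R7 -> on_hand[A=49 B=30 C=26] avail[A=41 B=30 C=26] open={R5}
Final available[C] = 26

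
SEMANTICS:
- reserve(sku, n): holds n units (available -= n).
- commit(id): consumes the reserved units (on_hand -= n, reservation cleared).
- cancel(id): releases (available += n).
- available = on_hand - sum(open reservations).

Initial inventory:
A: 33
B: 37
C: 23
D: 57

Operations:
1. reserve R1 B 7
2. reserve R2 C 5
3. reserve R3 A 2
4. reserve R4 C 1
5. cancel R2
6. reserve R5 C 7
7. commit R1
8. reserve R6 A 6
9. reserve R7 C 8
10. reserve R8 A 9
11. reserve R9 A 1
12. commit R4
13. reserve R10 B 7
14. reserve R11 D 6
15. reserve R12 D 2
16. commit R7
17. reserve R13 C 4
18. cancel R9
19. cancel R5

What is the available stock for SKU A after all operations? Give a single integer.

Answer: 16

Derivation:
Step 1: reserve R1 B 7 -> on_hand[A=33 B=37 C=23 D=57] avail[A=33 B=30 C=23 D=57] open={R1}
Step 2: reserve R2 C 5 -> on_hand[A=33 B=37 C=23 D=57] avail[A=33 B=30 C=18 D=57] open={R1,R2}
Step 3: reserve R3 A 2 -> on_hand[A=33 B=37 C=23 D=57] avail[A=31 B=30 C=18 D=57] open={R1,R2,R3}
Step 4: reserve R4 C 1 -> on_hand[A=33 B=37 C=23 D=57] avail[A=31 B=30 C=17 D=57] open={R1,R2,R3,R4}
Step 5: cancel R2 -> on_hand[A=33 B=37 C=23 D=57] avail[A=31 B=30 C=22 D=57] open={R1,R3,R4}
Step 6: reserve R5 C 7 -> on_hand[A=33 B=37 C=23 D=57] avail[A=31 B=30 C=15 D=57] open={R1,R3,R4,R5}
Step 7: commit R1 -> on_hand[A=33 B=30 C=23 D=57] avail[A=31 B=30 C=15 D=57] open={R3,R4,R5}
Step 8: reserve R6 A 6 -> on_hand[A=33 B=30 C=23 D=57] avail[A=25 B=30 C=15 D=57] open={R3,R4,R5,R6}
Step 9: reserve R7 C 8 -> on_hand[A=33 B=30 C=23 D=57] avail[A=25 B=30 C=7 D=57] open={R3,R4,R5,R6,R7}
Step 10: reserve R8 A 9 -> on_hand[A=33 B=30 C=23 D=57] avail[A=16 B=30 C=7 D=57] open={R3,R4,R5,R6,R7,R8}
Step 11: reserve R9 A 1 -> on_hand[A=33 B=30 C=23 D=57] avail[A=15 B=30 C=7 D=57] open={R3,R4,R5,R6,R7,R8,R9}
Step 12: commit R4 -> on_hand[A=33 B=30 C=22 D=57] avail[A=15 B=30 C=7 D=57] open={R3,R5,R6,R7,R8,R9}
Step 13: reserve R10 B 7 -> on_hand[A=33 B=30 C=22 D=57] avail[A=15 B=23 C=7 D=57] open={R10,R3,R5,R6,R7,R8,R9}
Step 14: reserve R11 D 6 -> on_hand[A=33 B=30 C=22 D=57] avail[A=15 B=23 C=7 D=51] open={R10,R11,R3,R5,R6,R7,R8,R9}
Step 15: reserve R12 D 2 -> on_hand[A=33 B=30 C=22 D=57] avail[A=15 B=23 C=7 D=49] open={R10,R11,R12,R3,R5,R6,R7,R8,R9}
Step 16: commit R7 -> on_hand[A=33 B=30 C=14 D=57] avail[A=15 B=23 C=7 D=49] open={R10,R11,R12,R3,R5,R6,R8,R9}
Step 17: reserve R13 C 4 -> on_hand[A=33 B=30 C=14 D=57] avail[A=15 B=23 C=3 D=49] open={R10,R11,R12,R13,R3,R5,R6,R8,R9}
Step 18: cancel R9 -> on_hand[A=33 B=30 C=14 D=57] avail[A=16 B=23 C=3 D=49] open={R10,R11,R12,R13,R3,R5,R6,R8}
Step 19: cancel R5 -> on_hand[A=33 B=30 C=14 D=57] avail[A=16 B=23 C=10 D=49] open={R10,R11,R12,R13,R3,R6,R8}
Final available[A] = 16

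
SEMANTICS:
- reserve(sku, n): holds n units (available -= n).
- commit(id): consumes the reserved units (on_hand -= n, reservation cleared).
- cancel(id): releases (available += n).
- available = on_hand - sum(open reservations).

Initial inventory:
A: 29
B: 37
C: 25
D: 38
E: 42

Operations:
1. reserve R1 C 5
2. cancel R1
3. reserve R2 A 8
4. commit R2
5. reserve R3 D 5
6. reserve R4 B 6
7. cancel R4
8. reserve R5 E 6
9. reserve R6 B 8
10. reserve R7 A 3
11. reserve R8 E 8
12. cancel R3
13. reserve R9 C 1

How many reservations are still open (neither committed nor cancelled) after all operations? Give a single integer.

Step 1: reserve R1 C 5 -> on_hand[A=29 B=37 C=25 D=38 E=42] avail[A=29 B=37 C=20 D=38 E=42] open={R1}
Step 2: cancel R1 -> on_hand[A=29 B=37 C=25 D=38 E=42] avail[A=29 B=37 C=25 D=38 E=42] open={}
Step 3: reserve R2 A 8 -> on_hand[A=29 B=37 C=25 D=38 E=42] avail[A=21 B=37 C=25 D=38 E=42] open={R2}
Step 4: commit R2 -> on_hand[A=21 B=37 C=25 D=38 E=42] avail[A=21 B=37 C=25 D=38 E=42] open={}
Step 5: reserve R3 D 5 -> on_hand[A=21 B=37 C=25 D=38 E=42] avail[A=21 B=37 C=25 D=33 E=42] open={R3}
Step 6: reserve R4 B 6 -> on_hand[A=21 B=37 C=25 D=38 E=42] avail[A=21 B=31 C=25 D=33 E=42] open={R3,R4}
Step 7: cancel R4 -> on_hand[A=21 B=37 C=25 D=38 E=42] avail[A=21 B=37 C=25 D=33 E=42] open={R3}
Step 8: reserve R5 E 6 -> on_hand[A=21 B=37 C=25 D=38 E=42] avail[A=21 B=37 C=25 D=33 E=36] open={R3,R5}
Step 9: reserve R6 B 8 -> on_hand[A=21 B=37 C=25 D=38 E=42] avail[A=21 B=29 C=25 D=33 E=36] open={R3,R5,R6}
Step 10: reserve R7 A 3 -> on_hand[A=21 B=37 C=25 D=38 E=42] avail[A=18 B=29 C=25 D=33 E=36] open={R3,R5,R6,R7}
Step 11: reserve R8 E 8 -> on_hand[A=21 B=37 C=25 D=38 E=42] avail[A=18 B=29 C=25 D=33 E=28] open={R3,R5,R6,R7,R8}
Step 12: cancel R3 -> on_hand[A=21 B=37 C=25 D=38 E=42] avail[A=18 B=29 C=25 D=38 E=28] open={R5,R6,R7,R8}
Step 13: reserve R9 C 1 -> on_hand[A=21 B=37 C=25 D=38 E=42] avail[A=18 B=29 C=24 D=38 E=28] open={R5,R6,R7,R8,R9}
Open reservations: ['R5', 'R6', 'R7', 'R8', 'R9'] -> 5

Answer: 5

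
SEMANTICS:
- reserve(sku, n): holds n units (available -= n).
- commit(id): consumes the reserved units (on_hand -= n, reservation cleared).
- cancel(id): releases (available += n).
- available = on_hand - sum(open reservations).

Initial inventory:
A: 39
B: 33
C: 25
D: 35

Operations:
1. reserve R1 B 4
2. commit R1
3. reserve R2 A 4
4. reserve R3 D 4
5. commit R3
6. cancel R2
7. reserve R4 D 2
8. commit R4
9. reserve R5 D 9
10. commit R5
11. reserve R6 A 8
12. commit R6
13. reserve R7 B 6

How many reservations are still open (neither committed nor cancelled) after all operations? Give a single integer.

Step 1: reserve R1 B 4 -> on_hand[A=39 B=33 C=25 D=35] avail[A=39 B=29 C=25 D=35] open={R1}
Step 2: commit R1 -> on_hand[A=39 B=29 C=25 D=35] avail[A=39 B=29 C=25 D=35] open={}
Step 3: reserve R2 A 4 -> on_hand[A=39 B=29 C=25 D=35] avail[A=35 B=29 C=25 D=35] open={R2}
Step 4: reserve R3 D 4 -> on_hand[A=39 B=29 C=25 D=35] avail[A=35 B=29 C=25 D=31] open={R2,R3}
Step 5: commit R3 -> on_hand[A=39 B=29 C=25 D=31] avail[A=35 B=29 C=25 D=31] open={R2}
Step 6: cancel R2 -> on_hand[A=39 B=29 C=25 D=31] avail[A=39 B=29 C=25 D=31] open={}
Step 7: reserve R4 D 2 -> on_hand[A=39 B=29 C=25 D=31] avail[A=39 B=29 C=25 D=29] open={R4}
Step 8: commit R4 -> on_hand[A=39 B=29 C=25 D=29] avail[A=39 B=29 C=25 D=29] open={}
Step 9: reserve R5 D 9 -> on_hand[A=39 B=29 C=25 D=29] avail[A=39 B=29 C=25 D=20] open={R5}
Step 10: commit R5 -> on_hand[A=39 B=29 C=25 D=20] avail[A=39 B=29 C=25 D=20] open={}
Step 11: reserve R6 A 8 -> on_hand[A=39 B=29 C=25 D=20] avail[A=31 B=29 C=25 D=20] open={R6}
Step 12: commit R6 -> on_hand[A=31 B=29 C=25 D=20] avail[A=31 B=29 C=25 D=20] open={}
Step 13: reserve R7 B 6 -> on_hand[A=31 B=29 C=25 D=20] avail[A=31 B=23 C=25 D=20] open={R7}
Open reservations: ['R7'] -> 1

Answer: 1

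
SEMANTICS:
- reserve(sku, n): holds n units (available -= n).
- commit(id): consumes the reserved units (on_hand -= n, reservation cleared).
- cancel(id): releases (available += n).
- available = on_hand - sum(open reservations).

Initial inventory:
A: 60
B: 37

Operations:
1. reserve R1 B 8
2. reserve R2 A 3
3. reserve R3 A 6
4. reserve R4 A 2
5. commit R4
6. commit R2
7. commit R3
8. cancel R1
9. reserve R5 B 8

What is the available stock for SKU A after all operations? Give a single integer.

Answer: 49

Derivation:
Step 1: reserve R1 B 8 -> on_hand[A=60 B=37] avail[A=60 B=29] open={R1}
Step 2: reserve R2 A 3 -> on_hand[A=60 B=37] avail[A=57 B=29] open={R1,R2}
Step 3: reserve R3 A 6 -> on_hand[A=60 B=37] avail[A=51 B=29] open={R1,R2,R3}
Step 4: reserve R4 A 2 -> on_hand[A=60 B=37] avail[A=49 B=29] open={R1,R2,R3,R4}
Step 5: commit R4 -> on_hand[A=58 B=37] avail[A=49 B=29] open={R1,R2,R3}
Step 6: commit R2 -> on_hand[A=55 B=37] avail[A=49 B=29] open={R1,R3}
Step 7: commit R3 -> on_hand[A=49 B=37] avail[A=49 B=29] open={R1}
Step 8: cancel R1 -> on_hand[A=49 B=37] avail[A=49 B=37] open={}
Step 9: reserve R5 B 8 -> on_hand[A=49 B=37] avail[A=49 B=29] open={R5}
Final available[A] = 49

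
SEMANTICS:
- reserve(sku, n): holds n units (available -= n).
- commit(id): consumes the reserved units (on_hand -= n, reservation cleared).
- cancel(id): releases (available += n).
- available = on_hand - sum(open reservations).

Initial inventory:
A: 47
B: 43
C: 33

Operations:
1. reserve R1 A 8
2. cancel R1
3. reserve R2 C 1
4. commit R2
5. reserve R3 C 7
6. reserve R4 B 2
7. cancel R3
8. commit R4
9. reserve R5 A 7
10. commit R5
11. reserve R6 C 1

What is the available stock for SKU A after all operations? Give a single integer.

Step 1: reserve R1 A 8 -> on_hand[A=47 B=43 C=33] avail[A=39 B=43 C=33] open={R1}
Step 2: cancel R1 -> on_hand[A=47 B=43 C=33] avail[A=47 B=43 C=33] open={}
Step 3: reserve R2 C 1 -> on_hand[A=47 B=43 C=33] avail[A=47 B=43 C=32] open={R2}
Step 4: commit R2 -> on_hand[A=47 B=43 C=32] avail[A=47 B=43 C=32] open={}
Step 5: reserve R3 C 7 -> on_hand[A=47 B=43 C=32] avail[A=47 B=43 C=25] open={R3}
Step 6: reserve R4 B 2 -> on_hand[A=47 B=43 C=32] avail[A=47 B=41 C=25] open={R3,R4}
Step 7: cancel R3 -> on_hand[A=47 B=43 C=32] avail[A=47 B=41 C=32] open={R4}
Step 8: commit R4 -> on_hand[A=47 B=41 C=32] avail[A=47 B=41 C=32] open={}
Step 9: reserve R5 A 7 -> on_hand[A=47 B=41 C=32] avail[A=40 B=41 C=32] open={R5}
Step 10: commit R5 -> on_hand[A=40 B=41 C=32] avail[A=40 B=41 C=32] open={}
Step 11: reserve R6 C 1 -> on_hand[A=40 B=41 C=32] avail[A=40 B=41 C=31] open={R6}
Final available[A] = 40

Answer: 40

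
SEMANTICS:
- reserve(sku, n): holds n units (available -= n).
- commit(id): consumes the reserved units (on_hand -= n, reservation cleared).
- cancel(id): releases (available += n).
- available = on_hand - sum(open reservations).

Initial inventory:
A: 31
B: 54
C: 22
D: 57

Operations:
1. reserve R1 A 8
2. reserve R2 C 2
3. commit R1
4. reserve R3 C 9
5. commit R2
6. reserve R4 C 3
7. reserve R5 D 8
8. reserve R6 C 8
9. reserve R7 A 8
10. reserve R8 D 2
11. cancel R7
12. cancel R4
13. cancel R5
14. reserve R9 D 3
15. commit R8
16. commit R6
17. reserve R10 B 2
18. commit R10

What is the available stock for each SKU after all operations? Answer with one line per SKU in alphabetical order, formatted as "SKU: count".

Answer: A: 23
B: 52
C: 3
D: 52

Derivation:
Step 1: reserve R1 A 8 -> on_hand[A=31 B=54 C=22 D=57] avail[A=23 B=54 C=22 D=57] open={R1}
Step 2: reserve R2 C 2 -> on_hand[A=31 B=54 C=22 D=57] avail[A=23 B=54 C=20 D=57] open={R1,R2}
Step 3: commit R1 -> on_hand[A=23 B=54 C=22 D=57] avail[A=23 B=54 C=20 D=57] open={R2}
Step 4: reserve R3 C 9 -> on_hand[A=23 B=54 C=22 D=57] avail[A=23 B=54 C=11 D=57] open={R2,R3}
Step 5: commit R2 -> on_hand[A=23 B=54 C=20 D=57] avail[A=23 B=54 C=11 D=57] open={R3}
Step 6: reserve R4 C 3 -> on_hand[A=23 B=54 C=20 D=57] avail[A=23 B=54 C=8 D=57] open={R3,R4}
Step 7: reserve R5 D 8 -> on_hand[A=23 B=54 C=20 D=57] avail[A=23 B=54 C=8 D=49] open={R3,R4,R5}
Step 8: reserve R6 C 8 -> on_hand[A=23 B=54 C=20 D=57] avail[A=23 B=54 C=0 D=49] open={R3,R4,R5,R6}
Step 9: reserve R7 A 8 -> on_hand[A=23 B=54 C=20 D=57] avail[A=15 B=54 C=0 D=49] open={R3,R4,R5,R6,R7}
Step 10: reserve R8 D 2 -> on_hand[A=23 B=54 C=20 D=57] avail[A=15 B=54 C=0 D=47] open={R3,R4,R5,R6,R7,R8}
Step 11: cancel R7 -> on_hand[A=23 B=54 C=20 D=57] avail[A=23 B=54 C=0 D=47] open={R3,R4,R5,R6,R8}
Step 12: cancel R4 -> on_hand[A=23 B=54 C=20 D=57] avail[A=23 B=54 C=3 D=47] open={R3,R5,R6,R8}
Step 13: cancel R5 -> on_hand[A=23 B=54 C=20 D=57] avail[A=23 B=54 C=3 D=55] open={R3,R6,R8}
Step 14: reserve R9 D 3 -> on_hand[A=23 B=54 C=20 D=57] avail[A=23 B=54 C=3 D=52] open={R3,R6,R8,R9}
Step 15: commit R8 -> on_hand[A=23 B=54 C=20 D=55] avail[A=23 B=54 C=3 D=52] open={R3,R6,R9}
Step 16: commit R6 -> on_hand[A=23 B=54 C=12 D=55] avail[A=23 B=54 C=3 D=52] open={R3,R9}
Step 17: reserve R10 B 2 -> on_hand[A=23 B=54 C=12 D=55] avail[A=23 B=52 C=3 D=52] open={R10,R3,R9}
Step 18: commit R10 -> on_hand[A=23 B=52 C=12 D=55] avail[A=23 B=52 C=3 D=52] open={R3,R9}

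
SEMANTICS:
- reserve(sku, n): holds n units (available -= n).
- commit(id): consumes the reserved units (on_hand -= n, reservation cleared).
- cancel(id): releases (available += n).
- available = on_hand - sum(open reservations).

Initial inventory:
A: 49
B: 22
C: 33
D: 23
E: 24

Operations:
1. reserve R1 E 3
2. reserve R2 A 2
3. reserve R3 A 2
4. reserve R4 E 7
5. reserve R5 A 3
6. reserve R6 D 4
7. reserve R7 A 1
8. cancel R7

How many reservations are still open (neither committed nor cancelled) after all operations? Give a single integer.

Answer: 6

Derivation:
Step 1: reserve R1 E 3 -> on_hand[A=49 B=22 C=33 D=23 E=24] avail[A=49 B=22 C=33 D=23 E=21] open={R1}
Step 2: reserve R2 A 2 -> on_hand[A=49 B=22 C=33 D=23 E=24] avail[A=47 B=22 C=33 D=23 E=21] open={R1,R2}
Step 3: reserve R3 A 2 -> on_hand[A=49 B=22 C=33 D=23 E=24] avail[A=45 B=22 C=33 D=23 E=21] open={R1,R2,R3}
Step 4: reserve R4 E 7 -> on_hand[A=49 B=22 C=33 D=23 E=24] avail[A=45 B=22 C=33 D=23 E=14] open={R1,R2,R3,R4}
Step 5: reserve R5 A 3 -> on_hand[A=49 B=22 C=33 D=23 E=24] avail[A=42 B=22 C=33 D=23 E=14] open={R1,R2,R3,R4,R5}
Step 6: reserve R6 D 4 -> on_hand[A=49 B=22 C=33 D=23 E=24] avail[A=42 B=22 C=33 D=19 E=14] open={R1,R2,R3,R4,R5,R6}
Step 7: reserve R7 A 1 -> on_hand[A=49 B=22 C=33 D=23 E=24] avail[A=41 B=22 C=33 D=19 E=14] open={R1,R2,R3,R4,R5,R6,R7}
Step 8: cancel R7 -> on_hand[A=49 B=22 C=33 D=23 E=24] avail[A=42 B=22 C=33 D=19 E=14] open={R1,R2,R3,R4,R5,R6}
Open reservations: ['R1', 'R2', 'R3', 'R4', 'R5', 'R6'] -> 6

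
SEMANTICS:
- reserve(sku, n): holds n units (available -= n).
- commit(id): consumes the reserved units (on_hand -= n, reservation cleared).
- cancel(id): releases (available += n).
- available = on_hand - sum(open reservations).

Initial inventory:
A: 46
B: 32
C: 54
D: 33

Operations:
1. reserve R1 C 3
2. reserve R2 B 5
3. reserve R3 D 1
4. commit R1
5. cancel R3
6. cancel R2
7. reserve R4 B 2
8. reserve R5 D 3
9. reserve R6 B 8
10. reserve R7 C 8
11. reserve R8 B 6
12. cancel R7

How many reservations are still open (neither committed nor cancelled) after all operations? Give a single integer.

Step 1: reserve R1 C 3 -> on_hand[A=46 B=32 C=54 D=33] avail[A=46 B=32 C=51 D=33] open={R1}
Step 2: reserve R2 B 5 -> on_hand[A=46 B=32 C=54 D=33] avail[A=46 B=27 C=51 D=33] open={R1,R2}
Step 3: reserve R3 D 1 -> on_hand[A=46 B=32 C=54 D=33] avail[A=46 B=27 C=51 D=32] open={R1,R2,R3}
Step 4: commit R1 -> on_hand[A=46 B=32 C=51 D=33] avail[A=46 B=27 C=51 D=32] open={R2,R3}
Step 5: cancel R3 -> on_hand[A=46 B=32 C=51 D=33] avail[A=46 B=27 C=51 D=33] open={R2}
Step 6: cancel R2 -> on_hand[A=46 B=32 C=51 D=33] avail[A=46 B=32 C=51 D=33] open={}
Step 7: reserve R4 B 2 -> on_hand[A=46 B=32 C=51 D=33] avail[A=46 B=30 C=51 D=33] open={R4}
Step 8: reserve R5 D 3 -> on_hand[A=46 B=32 C=51 D=33] avail[A=46 B=30 C=51 D=30] open={R4,R5}
Step 9: reserve R6 B 8 -> on_hand[A=46 B=32 C=51 D=33] avail[A=46 B=22 C=51 D=30] open={R4,R5,R6}
Step 10: reserve R7 C 8 -> on_hand[A=46 B=32 C=51 D=33] avail[A=46 B=22 C=43 D=30] open={R4,R5,R6,R7}
Step 11: reserve R8 B 6 -> on_hand[A=46 B=32 C=51 D=33] avail[A=46 B=16 C=43 D=30] open={R4,R5,R6,R7,R8}
Step 12: cancel R7 -> on_hand[A=46 B=32 C=51 D=33] avail[A=46 B=16 C=51 D=30] open={R4,R5,R6,R8}
Open reservations: ['R4', 'R5', 'R6', 'R8'] -> 4

Answer: 4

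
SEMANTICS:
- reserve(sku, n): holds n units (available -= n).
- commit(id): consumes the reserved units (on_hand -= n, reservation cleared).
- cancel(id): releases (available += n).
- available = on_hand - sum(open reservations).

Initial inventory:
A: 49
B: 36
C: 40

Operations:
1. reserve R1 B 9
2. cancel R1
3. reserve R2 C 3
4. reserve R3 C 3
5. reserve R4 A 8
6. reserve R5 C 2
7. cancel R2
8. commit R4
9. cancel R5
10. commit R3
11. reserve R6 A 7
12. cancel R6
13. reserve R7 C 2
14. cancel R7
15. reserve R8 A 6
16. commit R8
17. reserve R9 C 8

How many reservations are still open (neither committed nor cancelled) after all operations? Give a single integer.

Step 1: reserve R1 B 9 -> on_hand[A=49 B=36 C=40] avail[A=49 B=27 C=40] open={R1}
Step 2: cancel R1 -> on_hand[A=49 B=36 C=40] avail[A=49 B=36 C=40] open={}
Step 3: reserve R2 C 3 -> on_hand[A=49 B=36 C=40] avail[A=49 B=36 C=37] open={R2}
Step 4: reserve R3 C 3 -> on_hand[A=49 B=36 C=40] avail[A=49 B=36 C=34] open={R2,R3}
Step 5: reserve R4 A 8 -> on_hand[A=49 B=36 C=40] avail[A=41 B=36 C=34] open={R2,R3,R4}
Step 6: reserve R5 C 2 -> on_hand[A=49 B=36 C=40] avail[A=41 B=36 C=32] open={R2,R3,R4,R5}
Step 7: cancel R2 -> on_hand[A=49 B=36 C=40] avail[A=41 B=36 C=35] open={R3,R4,R5}
Step 8: commit R4 -> on_hand[A=41 B=36 C=40] avail[A=41 B=36 C=35] open={R3,R5}
Step 9: cancel R5 -> on_hand[A=41 B=36 C=40] avail[A=41 B=36 C=37] open={R3}
Step 10: commit R3 -> on_hand[A=41 B=36 C=37] avail[A=41 B=36 C=37] open={}
Step 11: reserve R6 A 7 -> on_hand[A=41 B=36 C=37] avail[A=34 B=36 C=37] open={R6}
Step 12: cancel R6 -> on_hand[A=41 B=36 C=37] avail[A=41 B=36 C=37] open={}
Step 13: reserve R7 C 2 -> on_hand[A=41 B=36 C=37] avail[A=41 B=36 C=35] open={R7}
Step 14: cancel R7 -> on_hand[A=41 B=36 C=37] avail[A=41 B=36 C=37] open={}
Step 15: reserve R8 A 6 -> on_hand[A=41 B=36 C=37] avail[A=35 B=36 C=37] open={R8}
Step 16: commit R8 -> on_hand[A=35 B=36 C=37] avail[A=35 B=36 C=37] open={}
Step 17: reserve R9 C 8 -> on_hand[A=35 B=36 C=37] avail[A=35 B=36 C=29] open={R9}
Open reservations: ['R9'] -> 1

Answer: 1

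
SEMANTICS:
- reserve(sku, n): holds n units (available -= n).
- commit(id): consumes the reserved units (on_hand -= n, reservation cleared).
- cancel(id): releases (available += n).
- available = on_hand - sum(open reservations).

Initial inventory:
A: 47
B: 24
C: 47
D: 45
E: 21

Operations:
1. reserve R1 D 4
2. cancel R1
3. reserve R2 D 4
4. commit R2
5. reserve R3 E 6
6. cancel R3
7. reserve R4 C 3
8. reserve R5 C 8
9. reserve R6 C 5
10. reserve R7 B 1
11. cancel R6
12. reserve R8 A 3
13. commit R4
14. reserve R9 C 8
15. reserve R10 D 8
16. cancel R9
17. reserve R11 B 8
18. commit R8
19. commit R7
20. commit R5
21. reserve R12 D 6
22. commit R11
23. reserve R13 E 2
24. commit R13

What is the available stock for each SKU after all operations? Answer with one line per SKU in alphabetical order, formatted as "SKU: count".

Step 1: reserve R1 D 4 -> on_hand[A=47 B=24 C=47 D=45 E=21] avail[A=47 B=24 C=47 D=41 E=21] open={R1}
Step 2: cancel R1 -> on_hand[A=47 B=24 C=47 D=45 E=21] avail[A=47 B=24 C=47 D=45 E=21] open={}
Step 3: reserve R2 D 4 -> on_hand[A=47 B=24 C=47 D=45 E=21] avail[A=47 B=24 C=47 D=41 E=21] open={R2}
Step 4: commit R2 -> on_hand[A=47 B=24 C=47 D=41 E=21] avail[A=47 B=24 C=47 D=41 E=21] open={}
Step 5: reserve R3 E 6 -> on_hand[A=47 B=24 C=47 D=41 E=21] avail[A=47 B=24 C=47 D=41 E=15] open={R3}
Step 6: cancel R3 -> on_hand[A=47 B=24 C=47 D=41 E=21] avail[A=47 B=24 C=47 D=41 E=21] open={}
Step 7: reserve R4 C 3 -> on_hand[A=47 B=24 C=47 D=41 E=21] avail[A=47 B=24 C=44 D=41 E=21] open={R4}
Step 8: reserve R5 C 8 -> on_hand[A=47 B=24 C=47 D=41 E=21] avail[A=47 B=24 C=36 D=41 E=21] open={R4,R5}
Step 9: reserve R6 C 5 -> on_hand[A=47 B=24 C=47 D=41 E=21] avail[A=47 B=24 C=31 D=41 E=21] open={R4,R5,R6}
Step 10: reserve R7 B 1 -> on_hand[A=47 B=24 C=47 D=41 E=21] avail[A=47 B=23 C=31 D=41 E=21] open={R4,R5,R6,R7}
Step 11: cancel R6 -> on_hand[A=47 B=24 C=47 D=41 E=21] avail[A=47 B=23 C=36 D=41 E=21] open={R4,R5,R7}
Step 12: reserve R8 A 3 -> on_hand[A=47 B=24 C=47 D=41 E=21] avail[A=44 B=23 C=36 D=41 E=21] open={R4,R5,R7,R8}
Step 13: commit R4 -> on_hand[A=47 B=24 C=44 D=41 E=21] avail[A=44 B=23 C=36 D=41 E=21] open={R5,R7,R8}
Step 14: reserve R9 C 8 -> on_hand[A=47 B=24 C=44 D=41 E=21] avail[A=44 B=23 C=28 D=41 E=21] open={R5,R7,R8,R9}
Step 15: reserve R10 D 8 -> on_hand[A=47 B=24 C=44 D=41 E=21] avail[A=44 B=23 C=28 D=33 E=21] open={R10,R5,R7,R8,R9}
Step 16: cancel R9 -> on_hand[A=47 B=24 C=44 D=41 E=21] avail[A=44 B=23 C=36 D=33 E=21] open={R10,R5,R7,R8}
Step 17: reserve R11 B 8 -> on_hand[A=47 B=24 C=44 D=41 E=21] avail[A=44 B=15 C=36 D=33 E=21] open={R10,R11,R5,R7,R8}
Step 18: commit R8 -> on_hand[A=44 B=24 C=44 D=41 E=21] avail[A=44 B=15 C=36 D=33 E=21] open={R10,R11,R5,R7}
Step 19: commit R7 -> on_hand[A=44 B=23 C=44 D=41 E=21] avail[A=44 B=15 C=36 D=33 E=21] open={R10,R11,R5}
Step 20: commit R5 -> on_hand[A=44 B=23 C=36 D=41 E=21] avail[A=44 B=15 C=36 D=33 E=21] open={R10,R11}
Step 21: reserve R12 D 6 -> on_hand[A=44 B=23 C=36 D=41 E=21] avail[A=44 B=15 C=36 D=27 E=21] open={R10,R11,R12}
Step 22: commit R11 -> on_hand[A=44 B=15 C=36 D=41 E=21] avail[A=44 B=15 C=36 D=27 E=21] open={R10,R12}
Step 23: reserve R13 E 2 -> on_hand[A=44 B=15 C=36 D=41 E=21] avail[A=44 B=15 C=36 D=27 E=19] open={R10,R12,R13}
Step 24: commit R13 -> on_hand[A=44 B=15 C=36 D=41 E=19] avail[A=44 B=15 C=36 D=27 E=19] open={R10,R12}

Answer: A: 44
B: 15
C: 36
D: 27
E: 19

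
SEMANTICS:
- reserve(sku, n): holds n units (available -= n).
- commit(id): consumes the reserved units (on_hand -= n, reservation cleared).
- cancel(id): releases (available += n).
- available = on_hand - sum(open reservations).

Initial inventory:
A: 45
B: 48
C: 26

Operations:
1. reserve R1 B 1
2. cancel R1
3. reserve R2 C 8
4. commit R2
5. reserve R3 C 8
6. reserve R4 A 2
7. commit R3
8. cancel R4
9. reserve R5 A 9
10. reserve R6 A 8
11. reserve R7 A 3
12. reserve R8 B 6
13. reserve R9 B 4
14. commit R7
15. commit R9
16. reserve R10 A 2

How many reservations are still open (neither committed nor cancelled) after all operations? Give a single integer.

Answer: 4

Derivation:
Step 1: reserve R1 B 1 -> on_hand[A=45 B=48 C=26] avail[A=45 B=47 C=26] open={R1}
Step 2: cancel R1 -> on_hand[A=45 B=48 C=26] avail[A=45 B=48 C=26] open={}
Step 3: reserve R2 C 8 -> on_hand[A=45 B=48 C=26] avail[A=45 B=48 C=18] open={R2}
Step 4: commit R2 -> on_hand[A=45 B=48 C=18] avail[A=45 B=48 C=18] open={}
Step 5: reserve R3 C 8 -> on_hand[A=45 B=48 C=18] avail[A=45 B=48 C=10] open={R3}
Step 6: reserve R4 A 2 -> on_hand[A=45 B=48 C=18] avail[A=43 B=48 C=10] open={R3,R4}
Step 7: commit R3 -> on_hand[A=45 B=48 C=10] avail[A=43 B=48 C=10] open={R4}
Step 8: cancel R4 -> on_hand[A=45 B=48 C=10] avail[A=45 B=48 C=10] open={}
Step 9: reserve R5 A 9 -> on_hand[A=45 B=48 C=10] avail[A=36 B=48 C=10] open={R5}
Step 10: reserve R6 A 8 -> on_hand[A=45 B=48 C=10] avail[A=28 B=48 C=10] open={R5,R6}
Step 11: reserve R7 A 3 -> on_hand[A=45 B=48 C=10] avail[A=25 B=48 C=10] open={R5,R6,R7}
Step 12: reserve R8 B 6 -> on_hand[A=45 B=48 C=10] avail[A=25 B=42 C=10] open={R5,R6,R7,R8}
Step 13: reserve R9 B 4 -> on_hand[A=45 B=48 C=10] avail[A=25 B=38 C=10] open={R5,R6,R7,R8,R9}
Step 14: commit R7 -> on_hand[A=42 B=48 C=10] avail[A=25 B=38 C=10] open={R5,R6,R8,R9}
Step 15: commit R9 -> on_hand[A=42 B=44 C=10] avail[A=25 B=38 C=10] open={R5,R6,R8}
Step 16: reserve R10 A 2 -> on_hand[A=42 B=44 C=10] avail[A=23 B=38 C=10] open={R10,R5,R6,R8}
Open reservations: ['R10', 'R5', 'R6', 'R8'] -> 4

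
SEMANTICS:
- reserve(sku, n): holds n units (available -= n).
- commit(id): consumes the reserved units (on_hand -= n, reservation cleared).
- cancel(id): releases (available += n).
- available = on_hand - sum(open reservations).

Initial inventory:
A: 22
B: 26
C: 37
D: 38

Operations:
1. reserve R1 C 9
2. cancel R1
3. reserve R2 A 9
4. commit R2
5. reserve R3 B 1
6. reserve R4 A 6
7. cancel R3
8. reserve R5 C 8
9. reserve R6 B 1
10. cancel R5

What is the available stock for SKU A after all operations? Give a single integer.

Step 1: reserve R1 C 9 -> on_hand[A=22 B=26 C=37 D=38] avail[A=22 B=26 C=28 D=38] open={R1}
Step 2: cancel R1 -> on_hand[A=22 B=26 C=37 D=38] avail[A=22 B=26 C=37 D=38] open={}
Step 3: reserve R2 A 9 -> on_hand[A=22 B=26 C=37 D=38] avail[A=13 B=26 C=37 D=38] open={R2}
Step 4: commit R2 -> on_hand[A=13 B=26 C=37 D=38] avail[A=13 B=26 C=37 D=38] open={}
Step 5: reserve R3 B 1 -> on_hand[A=13 B=26 C=37 D=38] avail[A=13 B=25 C=37 D=38] open={R3}
Step 6: reserve R4 A 6 -> on_hand[A=13 B=26 C=37 D=38] avail[A=7 B=25 C=37 D=38] open={R3,R4}
Step 7: cancel R3 -> on_hand[A=13 B=26 C=37 D=38] avail[A=7 B=26 C=37 D=38] open={R4}
Step 8: reserve R5 C 8 -> on_hand[A=13 B=26 C=37 D=38] avail[A=7 B=26 C=29 D=38] open={R4,R5}
Step 9: reserve R6 B 1 -> on_hand[A=13 B=26 C=37 D=38] avail[A=7 B=25 C=29 D=38] open={R4,R5,R6}
Step 10: cancel R5 -> on_hand[A=13 B=26 C=37 D=38] avail[A=7 B=25 C=37 D=38] open={R4,R6}
Final available[A] = 7

Answer: 7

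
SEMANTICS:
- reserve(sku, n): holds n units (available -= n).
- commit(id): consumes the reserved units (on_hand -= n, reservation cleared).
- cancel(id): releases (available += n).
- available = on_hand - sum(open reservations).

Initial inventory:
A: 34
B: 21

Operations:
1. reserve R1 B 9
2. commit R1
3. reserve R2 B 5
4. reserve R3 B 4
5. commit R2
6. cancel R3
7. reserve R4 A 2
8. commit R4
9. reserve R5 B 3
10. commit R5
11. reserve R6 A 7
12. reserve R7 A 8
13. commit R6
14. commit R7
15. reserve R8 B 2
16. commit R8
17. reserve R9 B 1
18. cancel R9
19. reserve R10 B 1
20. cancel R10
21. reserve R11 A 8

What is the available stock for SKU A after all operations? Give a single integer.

Answer: 9

Derivation:
Step 1: reserve R1 B 9 -> on_hand[A=34 B=21] avail[A=34 B=12] open={R1}
Step 2: commit R1 -> on_hand[A=34 B=12] avail[A=34 B=12] open={}
Step 3: reserve R2 B 5 -> on_hand[A=34 B=12] avail[A=34 B=7] open={R2}
Step 4: reserve R3 B 4 -> on_hand[A=34 B=12] avail[A=34 B=3] open={R2,R3}
Step 5: commit R2 -> on_hand[A=34 B=7] avail[A=34 B=3] open={R3}
Step 6: cancel R3 -> on_hand[A=34 B=7] avail[A=34 B=7] open={}
Step 7: reserve R4 A 2 -> on_hand[A=34 B=7] avail[A=32 B=7] open={R4}
Step 8: commit R4 -> on_hand[A=32 B=7] avail[A=32 B=7] open={}
Step 9: reserve R5 B 3 -> on_hand[A=32 B=7] avail[A=32 B=4] open={R5}
Step 10: commit R5 -> on_hand[A=32 B=4] avail[A=32 B=4] open={}
Step 11: reserve R6 A 7 -> on_hand[A=32 B=4] avail[A=25 B=4] open={R6}
Step 12: reserve R7 A 8 -> on_hand[A=32 B=4] avail[A=17 B=4] open={R6,R7}
Step 13: commit R6 -> on_hand[A=25 B=4] avail[A=17 B=4] open={R7}
Step 14: commit R7 -> on_hand[A=17 B=4] avail[A=17 B=4] open={}
Step 15: reserve R8 B 2 -> on_hand[A=17 B=4] avail[A=17 B=2] open={R8}
Step 16: commit R8 -> on_hand[A=17 B=2] avail[A=17 B=2] open={}
Step 17: reserve R9 B 1 -> on_hand[A=17 B=2] avail[A=17 B=1] open={R9}
Step 18: cancel R9 -> on_hand[A=17 B=2] avail[A=17 B=2] open={}
Step 19: reserve R10 B 1 -> on_hand[A=17 B=2] avail[A=17 B=1] open={R10}
Step 20: cancel R10 -> on_hand[A=17 B=2] avail[A=17 B=2] open={}
Step 21: reserve R11 A 8 -> on_hand[A=17 B=2] avail[A=9 B=2] open={R11}
Final available[A] = 9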